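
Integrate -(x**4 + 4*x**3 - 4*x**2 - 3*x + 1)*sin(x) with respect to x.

x**4*cos(x) - 4*x**3*sin(x) + 4*x**3*cos(x) - 12*x**2*sin(x) - 16*x**2*cos(x) + 32*x*sin(x) - 27*x*cos(x) + 27*sin(x) + 33*cos(x) + C

Use integration by parts with u = x**4 + 4*x**3 - 4*x**2 - 3*x + 1, dv = -sin(x) dx, so v = cos(x).
Apply parts 4 times (tabular method): alternate signs, differentiate u down to 0, integrate dv up.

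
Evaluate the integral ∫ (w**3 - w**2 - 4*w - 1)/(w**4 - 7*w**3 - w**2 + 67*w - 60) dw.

79*log(w - 5)/32 - 31*log(w - 4)/21 - 5*log(w - 1)/48 + 25*log(w + 3)/224 + C

Factor the denominator: (w - 5)*(w - 4)*(w - 1)*(w + 3).
Partial-fraction decomposition: 25/(224*(w + 3)) - 5/(48*(w - 1)) - 31/(21*(w - 4)) + 79/(32*(w - 5)).
Integrate each term: A/(w−a) contributes A·log|w−a|.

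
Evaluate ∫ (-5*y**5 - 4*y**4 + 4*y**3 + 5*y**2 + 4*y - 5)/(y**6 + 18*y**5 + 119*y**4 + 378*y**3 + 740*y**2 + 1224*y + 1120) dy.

Factor the denominator: (y + 2)*(y + 4)*(y + 5)*(y + 7)*(y**2 + 4).
Partial-fraction decomposition: (17957*y - 35758)/(122960*(y**2 + 4)) - 73271/(1590*(y + 7)) + 12725/(174*(y + 5)) - 3899/(120*(y + 4)) + 71/(240*(y + 2)).
Integrate each term; A/(y−a) gives A·log|y−a|; the (By+D)/(y²+p²) term gives a log and an atan.

71*log(y + 2)/240 - 3899*log(y + 4)/120 + 12725*log(y + 5)/174 - 73271*log(y + 7)/1590 + 17957*log(y**2 + 4)/245920 - 17879*atan(y/2)/122960 + C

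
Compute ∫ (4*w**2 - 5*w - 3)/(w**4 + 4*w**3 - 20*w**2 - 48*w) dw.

Factor the denominator: w*(w - 4)*(w + 2)*(w + 6).
Partial-fraction decomposition: -57/(80*(w + 6)) + 23/(48*(w + 2)) + 41/(240*(w - 4)) + 1/(16*w).
Integrate each term: A/(w−a) contributes A·log|w−a|.

log(w)/16 + 41*log(w - 4)/240 + 23*log(w + 2)/48 - 57*log(w + 6)/80 + C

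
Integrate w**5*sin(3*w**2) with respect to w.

Let u = w², du = 2w dw; rewrite as (1/2)∫ u^2·sin(3u) du.
Now integrate by parts 2 times.

-w**4*cos(3*w**2)/6 + w**2*sin(3*w**2)/9 + cos(3*w**2)/27 + C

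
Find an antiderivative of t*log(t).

Use integration by parts with u = log(t), dv = t dt.
Then du = 1/t dt and v = t**2/2.

t**2*log(t)/2 - t**2/4 + C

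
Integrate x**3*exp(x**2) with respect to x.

(x**2 - 1)*exp(x**2)/2 + C

Let u = x², du = 2x dx; rewrite as (1/2)∫ u^1·exp(1u) du.
Now integrate by parts 1 time.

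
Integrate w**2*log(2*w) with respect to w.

w**3*(log(w) + log(2))/3 - w**3/9 + C

Use integration by parts with u = log(2*w), dv = w**2 dw.
Then du = 1/w dw and v = w**3/3.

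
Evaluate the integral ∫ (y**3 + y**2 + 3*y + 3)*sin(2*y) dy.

Use integration by parts with u = y**3 + y**2 + 3*y + 3, dv = sin(2*y) dy, so v = -cos(2*y)/2.
Apply parts 3 times (tabular method): alternate signs, differentiate u down to 0, integrate dv up.

-y**3*cos(2*y)/2 + 3*y**2*sin(2*y)/4 - y**2*cos(2*y)/2 + y*sin(2*y)/2 - 3*y*cos(2*y)/4 + 3*sin(2*y)/8 - 5*cos(2*y)/4 + C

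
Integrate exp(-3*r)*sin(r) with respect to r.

-3*exp(-3*r)*sin(r)/10 - exp(-3*r)*cos(r)/10 + C

Let I denote the integral. Integrate by parts with u = sin(r), dv = exp(-3*r) dr, so v = -exp(-3*r)/3: I = -exp(-3*r)*sin(r)/3 + (1/3)·∫ exp(-3*r)*cos(r) dr.
Apply parts again with u = cos(r), dv = exp(-3*r) dr: ∫ exp(-3*r)*cos(r) dr = -exp(-3*r)*cos(r)/3 − (1/3)·I. Substituting back brings back I: I = -exp(-3*r)*sin(r)/3 - exp(-3*r)*cos(r)/9 − (1/9)·I.
Solving for I: (1 + 1/9)·I equals the remaining terms, so I = (9/10)·(-exp(-3*r)*sin(r)/3 - exp(-3*r)*cos(r)/9).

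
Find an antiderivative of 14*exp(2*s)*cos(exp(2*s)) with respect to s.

7*sin(exp(2*s)) + C

Let u = exp(2*s), so du = (2*exp(2*s)) ds.
Rewriting, the integral becomes 7·∫ cos(u) du = 7·sin(u).
Substituting back, u = exp(2*s).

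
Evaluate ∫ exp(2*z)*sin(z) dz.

2*exp(2*z)*sin(z)/5 - exp(2*z)*cos(z)/5 + C

Let I denote the integral. Integrate by parts with u = sin(z), dv = exp(2*z) dz, so v = exp(2*z)/2: I = exp(2*z)*sin(z)/2 − (1/2)·∫ exp(2*z)*cos(z) dz.
Apply parts again with u = cos(z), dv = exp(2*z) dz: ∫ exp(2*z)*cos(z) dz = exp(2*z)*cos(z)/2 + (1/2)·I. Substituting back brings back I: I = exp(2*z)*sin(z)/2 - exp(2*z)*cos(z)/4 − (1/4)·I.
Solving for I: (1 + 1/4)·I equals the remaining terms, so I = (4/5)·(exp(2*z)*sin(z)/2 - exp(2*z)*cos(z)/4).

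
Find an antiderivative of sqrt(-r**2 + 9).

Substitute r = 3·sin(θ), so dr = 3·cos(θ) dθ and the radical becomes sqrt(-r**2 + 9) = 3·cos(θ) by the Pythagorean identity.
Integrate the resulting trig expression in θ, then back-substitute θ = asin(r/3), sin(θ) = r/3, cos(θ) = sqrt(-r**2 + 9)/3 (absorbing any constant into C).

r*sqrt(-r**2 + 9)/2 + 9*asin(r/3)/2 + C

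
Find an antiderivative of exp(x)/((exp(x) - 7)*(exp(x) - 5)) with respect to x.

log(exp(x) - 7)/2 - log(exp(x) - 5)/2 + C

Let u = e^x, du = e^x dx.
The integral becomes ∫ du/((u-7)(u-5)); decompose into partial fractions.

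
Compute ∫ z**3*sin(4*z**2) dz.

Let u = z², du = 2z dz; rewrite as (1/2)∫ u^1·sin(4u) du.
Now integrate by parts 1 time.

-z**2*cos(4*z**2)/8 + sin(4*z**2)/32 + C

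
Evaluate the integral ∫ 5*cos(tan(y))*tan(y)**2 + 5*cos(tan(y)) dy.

Let u = tan(y), so du = (tan(y)**2 + 1) dy.
Rewriting, the integral becomes 5·∫ cos(u) du = 5·sin(u).
Substituting back, u = tan(y).

5*sin(tan(y)) + C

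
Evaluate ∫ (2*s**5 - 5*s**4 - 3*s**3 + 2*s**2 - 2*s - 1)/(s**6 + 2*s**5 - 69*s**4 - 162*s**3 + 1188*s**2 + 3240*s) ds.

-log(s)/3240 + 1783391*log(s - 6)/2822688 + 787*log(s + 3)/1458 - 8941*log(s + 5)/1210 + 21301*log(s + 6)/2592 - 8483/(7128*s - 42768) + C

Factor the denominator: s*(s - 6)**2*(s + 3)*(s + 5)*(s + 6).
Partial-fraction decomposition: 21301/(2592*(s + 6)) - 8941/(1210*(s + 5)) + 787/(1458*(s + 3)) + 1783391/(2822688*(s - 6)) + 8483/(7128*(s - 6)**2) - 1/(3240*s).
Integrate each term; A/(s−a) gives A·log|s−a|; A/(s−a)² gives −A/(s−a).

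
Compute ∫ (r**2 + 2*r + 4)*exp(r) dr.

(r**2 + 4)*exp(r) + C

Use integration by parts with u = r**2 + 2*r + 4, dv = exp(r) dr, so v = exp(r).
Apply parts 2 times (tabular method): alternate signs, differentiate u down to 0, integrate dv up.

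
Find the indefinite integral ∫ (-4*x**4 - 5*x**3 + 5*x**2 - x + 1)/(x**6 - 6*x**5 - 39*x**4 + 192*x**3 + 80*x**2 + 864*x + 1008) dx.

Factor the denominator: (x - 7)*(x - 6)*(x + 1)*(x + 6)*(x**2 + 4).
Partial-fraction decomposition: (707*x - 457)/(10600*(x**2 + 4)) + 3917/(31200*(x + 6)) + 1/(175*(x + 1)) + 6089/(3360*(x - 6)) - 1385/(689*(x - 7)).
Integrate each term; A/(x−a) gives A·log|x−a|; the (Bx+D)/(x²+p²) term gives a log and an atan.

-1385*log(x - 7)/689 + 6089*log(x - 6)/3360 + log(x + 1)/175 + 3917*log(x + 6)/31200 + 707*log(x**2 + 4)/21200 - 457*atan(x/2)/21200 + C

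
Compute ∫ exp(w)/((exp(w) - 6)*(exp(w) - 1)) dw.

log(exp(w) - 6)/5 - log(exp(w) - 1)/5 + C

Let u = e^w, du = e^w dw.
The integral becomes ∫ du/((u-1)(u-6)); decompose into partial fractions.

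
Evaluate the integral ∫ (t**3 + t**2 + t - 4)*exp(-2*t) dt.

(-4*t**3 - 10*t**2 - 14*t + 9)*exp(-2*t)/8 + C

Use integration by parts with u = t**3 + t**2 + t - 4, dv = exp(-2*t) dt, so v = -exp(-2*t)/2.
Apply parts 3 times (tabular method): alternate signs, differentiate u down to 0, integrate dv up.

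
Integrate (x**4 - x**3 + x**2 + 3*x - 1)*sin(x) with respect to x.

-x**4*cos(x) + 4*x**3*sin(x) + x**3*cos(x) - 3*x**2*sin(x) + 11*x**2*cos(x) - 22*x*sin(x) - 9*x*cos(x) + 9*sin(x) - 21*cos(x) + C

Use integration by parts with u = x**4 - x**3 + x**2 + 3*x - 1, dv = sin(x) dx, so v = -cos(x).
Apply parts 4 times (tabular method): alternate signs, differentiate u down to 0, integrate dv up.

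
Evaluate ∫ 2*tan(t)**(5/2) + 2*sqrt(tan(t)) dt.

4*tan(t)**(3/2)/3 + C

Let u = tan(t), so du = (tan(t)**2 + 1) dt.
Rewriting, the integral becomes 2·∫ √u du = 2·(2/3)u^(3/2).
Substituting back, u = tan(t).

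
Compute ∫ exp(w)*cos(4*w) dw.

Let I denote the integral. Integrate by parts with u = cos(4*w), dv = exp(w) dw, so v = exp(w): I = exp(w)*cos(4*w) + 4·∫ exp(w)*sin(4*w) dw.
Apply parts again with u = sin(4*w), dv = exp(w) dw: ∫ exp(w)*sin(4*w) dw = exp(w)*sin(4*w) − 4·I. Substituting back brings back I: I = 4*exp(w)*sin(4*w) + exp(w)*cos(4*w) − 16·I.
Solving for I: (1 + 16)·I equals the remaining terms, so I = (1/17)·(4*exp(w)*sin(4*w) + exp(w)*cos(4*w)).

4*exp(w)*sin(4*w)/17 + exp(w)*cos(4*w)/17 + C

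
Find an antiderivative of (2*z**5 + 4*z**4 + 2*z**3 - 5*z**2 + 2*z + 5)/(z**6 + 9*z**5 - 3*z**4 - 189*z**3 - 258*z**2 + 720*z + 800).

3133*log(z - 4)/6480 - 19*log(z - 2)/252 - log(z + 1)/360 + 1235*log(z + 4)/144 - 31669*log(z + 5)/4536 + 295/(18*z + 90) + C

Factor the denominator: (z - 4)*(z - 2)*(z + 1)*(z + 4)*(z + 5)**2.
Partial-fraction decomposition: -31669/(4536*(z + 5)) - 295/(18*(z + 5)**2) + 1235/(144*(z + 4)) - 1/(360*(z + 1)) - 19/(252*(z - 2)) + 3133/(6480*(z - 4)).
Integrate each term; A/(z−a) gives A·log|z−a|; A/(z−a)² gives −A/(z−a).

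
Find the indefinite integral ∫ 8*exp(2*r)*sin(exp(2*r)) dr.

Let u = exp(2*r), so du = (2*exp(2*r)) dr.
Rewriting, the integral becomes 4·∫ sin(u) du = 4·-cos(u).
Substituting back, u = exp(2*r).

-4*cos(exp(2*r)) + C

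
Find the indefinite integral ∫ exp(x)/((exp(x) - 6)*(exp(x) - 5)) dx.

Let u = e^x, du = e^x dx.
The integral becomes ∫ du/((u-6)(u-5)); decompose into partial fractions.

log(exp(x) - 6) - log(exp(x) - 5) + C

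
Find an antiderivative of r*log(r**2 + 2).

r**2*log(r**2 + 2)/2 - r**2/2 + log(r**2 + 2) + C

Let u = r**2 + 2, so du = (2*r) dr.
The integral becomes (1/2)·∫ log(u) du; integrate by parts with u′=log(u), dv′=du.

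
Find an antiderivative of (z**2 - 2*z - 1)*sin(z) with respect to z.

Use integration by parts with u = z**2 - 2*z - 1, dv = sin(z) dz, so v = -cos(z).
Apply parts 2 times (tabular method): alternate signs, differentiate u down to 0, integrate dv up.

-z**2*cos(z) + 2*z*sin(z) + 2*z*cos(z) - 2*sin(z) + 3*cos(z) + C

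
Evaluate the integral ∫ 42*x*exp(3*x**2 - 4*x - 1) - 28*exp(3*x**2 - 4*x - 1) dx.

7*exp(3*x**2 - 4*x - 1) + C

Let u = 3*x**2 - 4*x - 1, so du = (6*x - 4) dx.
Rewriting, the integral becomes 7·∫ e^u du = 7·e^u.
Substituting back, u = 3*x**2 - 4*x - 1.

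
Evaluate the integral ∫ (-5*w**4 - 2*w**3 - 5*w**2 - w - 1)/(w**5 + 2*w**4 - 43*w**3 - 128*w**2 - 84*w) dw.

log(w)/84 - 1618*log(w - 7)/819 - log(w + 1)/5 + 83*log(w + 2)/72 - 6223*log(w + 6)/1560 + C

Factor the denominator: w*(w - 7)*(w + 1)*(w + 2)*(w + 6).
Partial-fraction decomposition: -6223/(1560*(w + 6)) + 83/(72*(w + 2)) - 1/(5*(w + 1)) - 1618/(819*(w - 7)) + 1/(84*w).
Integrate each term: A/(w−a) contributes A·log|w−a|.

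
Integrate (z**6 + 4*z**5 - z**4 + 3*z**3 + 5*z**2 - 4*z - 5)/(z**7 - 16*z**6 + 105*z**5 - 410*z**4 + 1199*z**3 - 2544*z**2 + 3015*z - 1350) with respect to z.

Factor the denominator: (z - 5)**2*(z - 3)*(z - 2)*(z - 1)*(z**2 + 9).
Partial-fraction decomposition: -(26879*z + 499164)/(676260*(z**2 + 9)) + 3/(320*(z - 1)) - 23/(13*(z - 2)) + 1729/(144*(z - 3)) - 170299/(18496*(z - 5)) + 9325/(272*(z - 5)**2).
Integrate each term; A/(z−a) gives A·log|z−a|; the (Bz+D)/(z²+p²) term gives a log and an atan.

-170299*log(z - 5)/18496 + 1729*log(z - 3)/144 - 23*log(z - 2)/13 + 3*log(z - 1)/320 - 26879*log(z**2 + 9)/1352520 - 41597*atan(z/3)/169065 - 9325/(272*z - 1360) + C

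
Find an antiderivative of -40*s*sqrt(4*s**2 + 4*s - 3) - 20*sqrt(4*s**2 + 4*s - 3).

-10*(4*s**2 + 4*s - 3)**(3/2)/3 + C

Let u = 4*s**2 + 4*s - 3, so du = (8*s + 4) ds.
Rewriting, the integral becomes -5·∫ √u du = -5·(2/3)u^(3/2).
Substituting back, u = 4*s**2 + 4*s - 3.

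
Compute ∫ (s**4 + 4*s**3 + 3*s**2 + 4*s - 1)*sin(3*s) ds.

Use integration by parts with u = s**4 + 4*s**3 + 3*s**2 + 4*s - 1, dv = sin(3*s) ds, so v = -cos(3*s)/3.
Apply parts 4 times (tabular method): alternate signs, differentiate u down to 0, integrate dv up.

-s**4*cos(3*s)/3 + 4*s**3*sin(3*s)/9 - 4*s**3*cos(3*s)/3 + 4*s**2*sin(3*s)/3 - 5*s**2*cos(3*s)/9 + 10*s*sin(3*s)/27 - 4*s*cos(3*s)/9 + 4*sin(3*s)/27 + 37*cos(3*s)/81 + C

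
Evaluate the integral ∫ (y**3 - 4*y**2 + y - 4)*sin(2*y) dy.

Use integration by parts with u = y**3 - 4*y**2 + y - 4, dv = sin(2*y) dy, so v = -cos(2*y)/2.
Apply parts 3 times (tabular method): alternate signs, differentiate u down to 0, integrate dv up.

-y**3*cos(2*y)/2 + 3*y**2*sin(2*y)/4 + 2*y**2*cos(2*y) - 2*y*sin(2*y) + y*cos(2*y)/4 - sin(2*y)/8 + cos(2*y) + C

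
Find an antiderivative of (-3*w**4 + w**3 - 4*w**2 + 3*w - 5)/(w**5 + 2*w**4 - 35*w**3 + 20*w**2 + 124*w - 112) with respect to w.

Factor the denominator: (w - 4)*(w - 2)*(w - 1)*(w + 2)*(w + 7).
Partial-fraction decomposition: -971/(495*(w + 7)) + 83/(360*(w + 2)) - 1/(9*(w - 1)) + 55/(72*(w - 2)) - 761/(396*(w - 4)).
Integrate each term: A/(w−a) contributes A·log|w−a|.

-761*log(w - 4)/396 + 55*log(w - 2)/72 - log(w - 1)/9 + 83*log(w + 2)/360 - 971*log(w + 7)/495 + C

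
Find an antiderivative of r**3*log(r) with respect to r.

Use integration by parts with u = log(r), dv = r**3 dr.
Then du = 1/r dr and v = r**4/4.

r**4*log(r)/4 - r**4/16 + C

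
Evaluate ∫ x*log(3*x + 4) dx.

x**2*log(3*x + 4)/2 - x**2/4 + 2*x/3 - 8*log(3*x + 4)/9 + C

Use integration by parts with u = log(3*x + 4), dv = x dx.
Then du = 3/(3*x + 4) dx and v = x**2/2.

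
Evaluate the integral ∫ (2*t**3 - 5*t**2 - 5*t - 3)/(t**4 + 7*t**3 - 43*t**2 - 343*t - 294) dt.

Factor the denominator: (t - 7)*(t + 1)*(t + 6)*(t + 7).
Partial-fraction decomposition: 899/(84*(t + 7)) - 9/(t + 6) + 1/(48*(t + 1)) + 31/(112*(t - 7)).
Integrate each term: A/(t−a) contributes A·log|t−a|.

31*log(t - 7)/112 + log(t + 1)/48 - 9*log(t + 6) + 899*log(t + 7)/84 + C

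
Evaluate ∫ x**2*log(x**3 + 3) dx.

x**3*log(x**3 + 3)/3 - x**3/3 + log(x**3 + 3) + C

Let u = x**3 + 3, so du = (3*x**2) dx.
The integral becomes (1/3)·∫ log(u) du; integrate by parts with u′=log(u), dv′=du.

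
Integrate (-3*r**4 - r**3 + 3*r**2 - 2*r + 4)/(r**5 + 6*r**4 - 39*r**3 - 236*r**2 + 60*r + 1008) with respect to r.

Factor the denominator: (r - 6)*(r - 2)*(r + 3)*(r + 4)*(r + 7).
Partial-fraction decomposition: -515/(108*(r + 7)) + 161/(45*(r + 4)) - 179/(180*(r + 3)) + 11/(270*(r - 2)) - 77/(90*(r - 6)).
Integrate each term: A/(r−a) contributes A·log|r−a|.

-77*log(r - 6)/90 + 11*log(r - 2)/270 - 179*log(r + 3)/180 + 161*log(r + 4)/45 - 515*log(r + 7)/108 + C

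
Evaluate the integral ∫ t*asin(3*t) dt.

t**2*asin(3*t)/2 + t*sqrt(-9*t**2 + 1)/12 - asin(3*t)/36 + C

Use integration by parts with u = arcsin(3*t), dv = t dt.
Then du = 3/sqrt(-9*t**2 + 1) dt.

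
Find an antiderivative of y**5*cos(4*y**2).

y**4*sin(4*y**2)/8 + y**2*cos(4*y**2)/16 - sin(4*y**2)/64 + C

Let u = y², du = 2y dy; rewrite as (1/2)∫ u^2·cos(4u) du.
Now integrate by parts 2 times.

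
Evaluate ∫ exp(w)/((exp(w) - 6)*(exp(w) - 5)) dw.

log(exp(w) - 6) - log(exp(w) - 5) + C

Let u = e^w, du = e^w dw.
The integral becomes ∫ du/((u-5)(u-6)); decompose into partial fractions.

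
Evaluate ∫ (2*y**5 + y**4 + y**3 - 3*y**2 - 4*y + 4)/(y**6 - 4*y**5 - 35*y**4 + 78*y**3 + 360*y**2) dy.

-73*log(y)/5400 + 2117*log(y - 6)/405 - 2303*log(y - 5)/600 - 443*log(y + 3)/648 + 157*log(y + 4)/120 - 1/(90*y) + C

Factor the denominator: y**2*(y - 6)*(y - 5)*(y + 3)*(y + 4).
Partial-fraction decomposition: 157/(120*(y + 4)) - 443/(648*(y + 3)) - 2303/(600*(y - 5)) + 2117/(405*(y - 6)) - 73/(5400*y) + 1/(90*y**2).
Integrate each term; A/(y−a) gives A·log|y−a|; A/(y−a)² gives −A/(y−a).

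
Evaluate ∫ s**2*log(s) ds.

s**3*log(s)/3 - s**3/9 + C

Use integration by parts with u = log(s), dv = s**2 ds.
Then du = 1/s ds and v = s**3/3.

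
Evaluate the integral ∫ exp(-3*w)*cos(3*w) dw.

Let I denote the integral. Integrate by parts with u = cos(3*w), dv = exp(-3*w) dw, so v = -exp(-3*w)/3: I = -exp(-3*w)*cos(3*w)/3 − ∫ exp(-3*w)*sin(3*w) dw.
Apply parts again with u = sin(3*w), dv = exp(-3*w) dw: ∫ exp(-3*w)*sin(3*w) dw = -exp(-3*w)*sin(3*w)/3 + I. Substituting back brings back I: I = exp(-3*w)*sin(3*w)/3 - exp(-3*w)*cos(3*w)/3 − I.
Solving for I: (1 + 1)·I equals the remaining terms, so I = (1/2)·(exp(-3*w)*sin(3*w)/3 - exp(-3*w)*cos(3*w)/3).

exp(-3*w)*sin(3*w)/6 - exp(-3*w)*cos(3*w)/6 + C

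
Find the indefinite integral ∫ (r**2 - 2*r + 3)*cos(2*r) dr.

r**2*sin(2*r)/2 - r*sin(2*r) + r*cos(2*r)/2 + 5*sin(2*r)/4 - cos(2*r)/2 + C

Use integration by parts with u = r**2 - 2*r + 3, dv = cos(2*r) dr, so v = sin(2*r)/2.
Apply parts 2 times (tabular method): alternate signs, differentiate u down to 0, integrate dv up.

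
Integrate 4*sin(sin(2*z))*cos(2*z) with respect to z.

-2*cos(sin(2*z)) + C

Let u = sin(2*z), so du = (2*cos(2*z)) dz.
Rewriting, the integral becomes 2·∫ sin(u) du = 2·-cos(u).
Substituting back, u = sin(2*z).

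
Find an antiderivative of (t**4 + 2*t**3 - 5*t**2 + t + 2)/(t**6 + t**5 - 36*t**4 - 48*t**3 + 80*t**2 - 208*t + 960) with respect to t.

389*log(t - 6)/4400 - log(t - 2)/84 + 23*log(t + 4)/600 - 247*log(t + 5)/2233 - 49*log(t**2 + 4)/23200 + 543*atan(t/2)/11600 + C

Factor the denominator: (t - 6)*(t - 2)*(t + 4)*(t + 5)*(t**2 + 4).
Partial-fraction decomposition: -(49*t - 1086)/(11600*(t**2 + 4)) - 247/(2233*(t + 5)) + 23/(600*(t + 4)) - 1/(84*(t - 2)) + 389/(4400*(t - 6)).
Integrate each term; A/(t−a) gives A·log|t−a|; the (Bt+D)/(t²+p²) term gives a log and an atan.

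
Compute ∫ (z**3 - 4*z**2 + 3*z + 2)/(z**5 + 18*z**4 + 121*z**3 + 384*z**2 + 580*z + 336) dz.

393*log(z + 2)/50 - 35*log(z + 3)/2 + 23*log(z + 4)/2 - 93*log(z + 7)/50 + 14/(5*z + 10) + C

Factor the denominator: (z + 2)**2*(z + 3)*(z + 4)*(z + 7).
Partial-fraction decomposition: -93/(50*(z + 7)) + 23/(2*(z + 4)) - 35/(2*(z + 3)) + 393/(50*(z + 2)) - 14/(5*(z + 2)**2).
Integrate each term; A/(z−a) gives A·log|z−a|; A/(z−a)² gives −A/(z−a).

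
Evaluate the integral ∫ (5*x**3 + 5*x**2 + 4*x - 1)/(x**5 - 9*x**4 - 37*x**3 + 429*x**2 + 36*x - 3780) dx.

Factor the denominator: (x - 7)*(x - 6)*(x - 5)*(x + 3)*(x + 6).
Partial-fraction decomposition: -925/(5148*(x + 6)) + 103/(2160*(x + 3)) + 769/(176*(x - 5)) - 1283/(108*(x - 6)) + 1987/(260*(x - 7)).
Integrate each term: A/(x−a) contributes A·log|x−a|.

1987*log(x - 7)/260 - 1283*log(x - 6)/108 + 769*log(x - 5)/176 + 103*log(x + 3)/2160 - 925*log(x + 6)/5148 + C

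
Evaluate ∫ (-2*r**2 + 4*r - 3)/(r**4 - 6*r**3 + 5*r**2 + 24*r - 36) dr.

Factor the denominator: (r - 3)**2*(r - 2)*(r + 2).
Partial-fraction decomposition: 19/(100*(r + 2)) - 3/(4*(r - 2)) + 14/(25*(r - 3)) - 9/(5*(r - 3)**2).
Integrate each term; A/(r−a) gives A·log|r−a|; A/(r−a)² gives −A/(r−a).

14*log(r - 3)/25 - 3*log(r - 2)/4 + 19*log(r + 2)/100 + 9/(5*r - 15) + C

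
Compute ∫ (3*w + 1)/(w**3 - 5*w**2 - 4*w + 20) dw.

16*log(w - 5)/21 - 7*log(w - 2)/12 - 5*log(w + 2)/28 + C

Factor the denominator: (w - 5)*(w - 2)*(w + 2).
Partial-fraction decomposition: -5/(28*(w + 2)) - 7/(12*(w - 2)) + 16/(21*(w - 5)).
Integrate each term: A/(w−a) contributes A·log|w−a|.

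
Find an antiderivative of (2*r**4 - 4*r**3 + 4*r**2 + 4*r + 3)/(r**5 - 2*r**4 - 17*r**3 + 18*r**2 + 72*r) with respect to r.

Factor the denominator: r*(r - 4)*(r - 3)*(r + 2)*(r + 3).
Partial-fraction decomposition: 33/(14*(r + 3)) - 5/(4*(r + 2)) - 7/(6*(r - 3)) + 113/(56*(r - 4)) + 1/(24*r).
Integrate each term: A/(r−a) contributes A·log|r−a|.

log(r)/24 + 113*log(r - 4)/56 - 7*log(r - 3)/6 - 5*log(r + 2)/4 + 33*log(r + 3)/14 + C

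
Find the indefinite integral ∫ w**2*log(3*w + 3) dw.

Use integration by parts with u = log(3*w + 3), dv = w**2 dw.
Then du = 3/(3*w + 3) dw and v = w**3/3.

w**3*log(3*w + 3)/3 - w**3/9 + w**2/6 - w/3 + log(w + 1)/3 + C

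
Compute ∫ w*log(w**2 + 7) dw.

Let u = w**2 + 7, so du = (2*w) dw.
The integral becomes (1/2)·∫ log(u) du; integrate by parts with u′=log(u), dv′=du.

w**2*log(w**2 + 7)/2 - w**2/2 + 7*log(w**2 + 7)/2 + C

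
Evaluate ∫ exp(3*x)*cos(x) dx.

exp(3*x)*sin(x)/10 + 3*exp(3*x)*cos(x)/10 + C

Let I denote the integral. Integrate by parts with u = cos(x), dv = exp(3*x) dx, so v = exp(3*x)/3: I = exp(3*x)*cos(x)/3 + (1/3)·∫ exp(3*x)*sin(x) dx.
Apply parts again with u = sin(x), dv = exp(3*x) dx: ∫ exp(3*x)*sin(x) dx = exp(3*x)*sin(x)/3 − (1/3)·I. Substituting back brings back I: I = exp(3*x)*sin(x)/9 + exp(3*x)*cos(x)/3 − (1/9)·I.
Solving for I: (1 + 1/9)·I equals the remaining terms, so I = (9/10)·(exp(3*x)*sin(x)/9 + exp(3*x)*cos(x)/3).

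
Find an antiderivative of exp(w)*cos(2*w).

2*exp(w)*sin(2*w)/5 + exp(w)*cos(2*w)/5 + C

Let I denote the integral. Integrate by parts with u = cos(2*w), dv = exp(w) dw, so v = exp(w): I = exp(w)*cos(2*w) + 2·∫ exp(w)*sin(2*w) dw.
Apply parts again with u = sin(2*w), dv = exp(w) dw: ∫ exp(w)*sin(2*w) dw = exp(w)*sin(2*w) − 2·I. Substituting back brings back I: I = 2*exp(w)*sin(2*w) + exp(w)*cos(2*w) − 4·I.
Solving for I: (1 + 4)·I equals the remaining terms, so I = (1/5)·(2*exp(w)*sin(2*w) + exp(w)*cos(2*w)).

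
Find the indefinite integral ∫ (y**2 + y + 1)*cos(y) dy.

y**2*sin(y) + y*sin(y) + 2*y*cos(y) - sin(y) + cos(y) + C

Use integration by parts with u = y**2 + y + 1, dv = cos(y) dy, so v = sin(y).
Apply parts 2 times (tabular method): alternate signs, differentiate u down to 0, integrate dv up.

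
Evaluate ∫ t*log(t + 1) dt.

t**2*log(t + 1)/2 - t**2/4 + t/2 - log(t + 1)/2 + C

Use integration by parts with u = log(t + 1), dv = t dt.
Then du = 1/(t + 1) dt and v = t**2/2.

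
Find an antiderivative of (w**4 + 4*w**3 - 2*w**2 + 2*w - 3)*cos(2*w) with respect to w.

w**4*sin(2*w)/2 + 2*w**3*sin(2*w) + w**3*cos(2*w) - 5*w**2*sin(2*w)/2 + 3*w**2*cos(2*w) - 2*w*sin(2*w) - 5*w*cos(2*w)/2 - sin(2*w)/4 - cos(2*w) + C

Use integration by parts with u = w**4 + 4*w**3 - 2*w**2 + 2*w - 3, dv = cos(2*w) dw, so v = sin(2*w)/2.
Apply parts 4 times (tabular method): alternate signs, differentiate u down to 0, integrate dv up.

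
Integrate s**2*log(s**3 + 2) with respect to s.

s**3*log(s**3 + 2)/3 - s**3/3 + 2*log(s**3 + 2)/3 + C

Let u = s**3 + 2, so du = (3*s**2) ds.
The integral becomes (1/3)·∫ log(u) du; integrate by parts with u′=log(u), dv′=du.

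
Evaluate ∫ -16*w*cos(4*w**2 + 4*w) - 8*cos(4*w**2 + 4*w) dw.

-2*sin(4*w**2 + 4*w) + C

Let u = 4*w**2 + 4*w, so du = (8*w + 4) dw.
Rewriting, the integral becomes -2·∫ cos(u) du = -2·sin(u).
Substituting back, u = 4*w**2 + 4*w.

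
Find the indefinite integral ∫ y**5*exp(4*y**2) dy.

Let u = y², du = 2y dy; rewrite as (1/2)∫ u^2·exp(4u) du.
Now integrate by parts 2 times.

(8*y**4 - 4*y**2 + 1)*exp(4*y**2)/64 + C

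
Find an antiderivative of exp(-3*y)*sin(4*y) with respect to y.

Let I denote the integral. Integrate by parts with u = sin(4*y), dv = exp(-3*y) dy, so v = -exp(-3*y)/3: I = -exp(-3*y)*sin(4*y)/3 + (4/3)·∫ exp(-3*y)*cos(4*y) dy.
Apply parts again with u = cos(4*y), dv = exp(-3*y) dy: ∫ exp(-3*y)*cos(4*y) dy = -exp(-3*y)*cos(4*y)/3 − (4/3)·I. Substituting back brings back I: I = -exp(-3*y)*sin(4*y)/3 - 4*exp(-3*y)*cos(4*y)/9 − (16/9)·I.
Solving for I: (1 + 16/9)·I equals the remaining terms, so I = (9/25)·(-exp(-3*y)*sin(4*y)/3 - 4*exp(-3*y)*cos(4*y)/9).

-3*exp(-3*y)*sin(4*y)/25 - 4*exp(-3*y)*cos(4*y)/25 + C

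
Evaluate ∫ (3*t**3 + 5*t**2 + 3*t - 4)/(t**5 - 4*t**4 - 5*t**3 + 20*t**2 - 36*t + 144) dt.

Factor the denominator: (t - 4)*(t - 3)*(t + 3)*(t**2 + 4).
Partial-fraction decomposition: -3*(t + 1)/(13*(t**2 + 4)) - 7/(78*(t + 3)) - 131/(78*(t - 3)) + 2/(t - 4).
Integrate each term; A/(t−a) gives A·log|t−a|; the (Bt+D)/(t²+p²) term gives a log and an atan.

2*log(t - 4) - 131*log(t - 3)/78 - 7*log(t + 3)/78 - 3*log(t**2 + 4)/26 - 3*atan(t/2)/26 + C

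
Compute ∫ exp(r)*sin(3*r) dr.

exp(r)*sin(3*r)/10 - 3*exp(r)*cos(3*r)/10 + C

Let I denote the integral. Integrate by parts with u = sin(3*r), dv = exp(r) dr, so v = exp(r): I = exp(r)*sin(3*r) − 3·∫ exp(r)*cos(3*r) dr.
Apply parts again with u = cos(3*r), dv = exp(r) dr: ∫ exp(r)*cos(3*r) dr = exp(r)*cos(3*r) + 3·I. Substituting back brings back I: I = exp(r)*sin(3*r) - 3*exp(r)*cos(3*r) − 9·I.
Solving for I: (1 + 9)·I equals the remaining terms, so I = (1/10)·(exp(r)*sin(3*r) - 3*exp(r)*cos(3*r)).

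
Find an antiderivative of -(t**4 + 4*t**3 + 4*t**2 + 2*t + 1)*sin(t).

t**4*cos(t) - 4*t**3*sin(t) + 4*t**3*cos(t) - 12*t**2*sin(t) - 8*t**2*cos(t) + 16*t*sin(t) - 22*t*cos(t) + 22*sin(t) + 17*cos(t) + C

Use integration by parts with u = t**4 + 4*t**3 + 4*t**2 + 2*t + 1, dv = -sin(t) dt, so v = cos(t).
Apply parts 4 times (tabular method): alternate signs, differentiate u down to 0, integrate dv up.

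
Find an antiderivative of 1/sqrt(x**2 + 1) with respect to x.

Substitute x = tan(θ), so dx = sec(θ)^2 dθ and the radical becomes sqrt(x**2 + 1) = sec(θ) by the Pythagorean identity.
Integrate the resulting trig expression in θ, then back-substitute tan(θ) = x, sec(θ) = sqrt(x**2 + 1) (absorbing any constant into C).

log(x + sqrt(x**2 + 1)) + C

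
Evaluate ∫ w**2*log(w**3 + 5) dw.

w**3*log(w**3 + 5)/3 - w**3/3 + 5*log(w**3 + 5)/3 + C

Let u = w**3 + 5, so du = (3*w**2) dw.
The integral becomes (1/3)·∫ log(u) du; integrate by parts with u′=log(u), dv′=du.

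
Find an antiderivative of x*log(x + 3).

Use integration by parts with u = log(x + 3), dv = x dx.
Then du = 1/(x + 3) dx and v = x**2/2.

x**2*log(x + 3)/2 - x**2/4 + 3*x/2 - 9*log(x + 3)/2 + C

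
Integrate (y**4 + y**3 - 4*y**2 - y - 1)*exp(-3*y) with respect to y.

(-27*y**4 - 63*y**3 + 45*y**2 + 57*y + 46)*exp(-3*y)/81 + C

Use integration by parts with u = y**4 + y**3 - 4*y**2 - y - 1, dv = exp(-3*y) dy, so v = -exp(-3*y)/3.
Apply parts 4 times (tabular method): alternate signs, differentiate u down to 0, integrate dv up.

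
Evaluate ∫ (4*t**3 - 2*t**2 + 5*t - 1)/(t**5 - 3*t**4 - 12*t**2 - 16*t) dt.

Factor the denominator: t*(t - 4)*(t + 1)*(t**2 + 4).
Partial-fraction decomposition: -(19*t - 109)/(100*(t**2 + 4)) - 12/(25*(t + 1)) + 243/(400*(t - 4)) + 1/(16*t).
Integrate each term; A/(t−a) gives A·log|t−a|; the (Bt+D)/(t²+p²) term gives a log and an atan.

log(t)/16 + 243*log(t - 4)/400 - 12*log(t + 1)/25 - 19*log(t**2 + 4)/200 + 109*atan(t/2)/200 + C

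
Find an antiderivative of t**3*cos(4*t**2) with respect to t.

t**2*sin(4*t**2)/8 + cos(4*t**2)/32 + C

Let u = t², du = 2t dt; rewrite as (1/2)∫ u^1·cos(4u) du.
Now integrate by parts 1 time.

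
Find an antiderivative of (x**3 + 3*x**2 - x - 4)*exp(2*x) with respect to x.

(4*x**3 + 6*x**2 - 10*x - 11)*exp(2*x)/8 + C

Use integration by parts with u = x**3 + 3*x**2 - x - 4, dv = exp(2*x) dx, so v = exp(2*x)/2.
Apply parts 3 times (tabular method): alternate signs, differentiate u down to 0, integrate dv up.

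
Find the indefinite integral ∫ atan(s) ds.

s*atan(s) - log(s**2 + 1)/2 + C

Use integration by parts with u = arctan(s), dv = ds.
Then du = 1/(s**2 + 1) ds.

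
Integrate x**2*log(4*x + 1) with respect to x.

Use integration by parts with u = log(4*x + 1), dv = x**2 dx.
Then du = 4/(4*x + 1) dx and v = x**3/3.

x**3*log(4*x + 1)/3 - x**3/9 + x**2/24 - x/48 + log(4*x + 1)/192 + C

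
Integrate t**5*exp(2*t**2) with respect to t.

(2*t**4 - 2*t**2 + 1)*exp(2*t**2)/8 + C

Let u = t², du = 2t dt; rewrite as (1/2)∫ u^2·exp(2u) du.
Now integrate by parts 2 times.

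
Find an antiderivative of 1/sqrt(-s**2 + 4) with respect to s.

asin(s/2) + C

Substitute s = 2·sin(θ), so ds = 2·cos(θ) dθ and the radical becomes sqrt(-s**2 + 4) = 2·cos(θ) by the Pythagorean identity.
Integrate the resulting trig expression in θ, then back-substitute θ = asin(s/2), sin(θ) = s/2, cos(θ) = sqrt(-s**2 + 4)/2 (absorbing any constant into C).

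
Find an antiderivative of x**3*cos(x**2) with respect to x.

Let u = x², du = 2x dx; rewrite as (1/2)∫ u^1·cos(1u) du.
Now integrate by parts 1 time.

x**2*sin(x**2)/2 + cos(x**2)/2 + C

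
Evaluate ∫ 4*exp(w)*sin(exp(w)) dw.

Let u = exp(w), so du = (exp(w)) dw.
Rewriting, the integral becomes 4·∫ sin(u) du = 4·-cos(u).
Substituting back, u = exp(w).

-4*cos(exp(w)) + C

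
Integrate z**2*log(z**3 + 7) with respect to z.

z**3*log(z**3 + 7)/3 - z**3/3 + 7*log(z**3 + 7)/3 + C

Let u = z**3 + 7, so du = (3*z**2) dz.
The integral becomes (1/3)·∫ log(u) du; integrate by parts with u′=log(u), dv′=du.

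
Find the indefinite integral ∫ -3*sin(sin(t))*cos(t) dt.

3*cos(sin(t)) + C

Let u = sin(t), so du = (cos(t)) dt.
Rewriting, the integral becomes -3·∫ sin(u) du = -3·-cos(u).
Substituting back, u = sin(t).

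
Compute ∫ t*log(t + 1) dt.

t**2*log(t + 1)/2 - t**2/4 + t/2 - log(t + 1)/2 + C

Use integration by parts with u = log(t + 1), dv = t dt.
Then du = 1/(t + 1) dt and v = t**2/2.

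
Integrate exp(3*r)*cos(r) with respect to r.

Let I denote the integral. Integrate by parts with u = cos(r), dv = exp(3*r) dr, so v = exp(3*r)/3: I = exp(3*r)*cos(r)/3 + (1/3)·∫ exp(3*r)*sin(r) dr.
Apply parts again with u = sin(r), dv = exp(3*r) dr: ∫ exp(3*r)*sin(r) dr = exp(3*r)*sin(r)/3 − (1/3)·I. Substituting back brings back I: I = exp(3*r)*sin(r)/9 + exp(3*r)*cos(r)/3 − (1/9)·I.
Solving for I: (1 + 1/9)·I equals the remaining terms, so I = (9/10)·(exp(3*r)*sin(r)/9 + exp(3*r)*cos(r)/3).

exp(3*r)*sin(r)/10 + 3*exp(3*r)*cos(r)/10 + C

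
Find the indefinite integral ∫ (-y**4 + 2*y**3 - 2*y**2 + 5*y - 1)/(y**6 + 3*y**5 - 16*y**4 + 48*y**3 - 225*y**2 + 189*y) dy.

Factor the denominator: y*(y - 3)*(y - 1)*(y + 7)*(y**2 + 9).
Partial-fraction decomposition: -(727*y + 3147)/(15660*(y**2 + 9)) + 3221/(32480*(y + 7)) - 3/(160*(y - 1)) - 31/(1080*(y - 3)) - 1/(189*y).
Integrate each term; A/(y−a) gives A·log|y−a|; the (By+D)/(y²+p²) term gives a log and an atan.

-log(y)/189 - 31*log(y - 3)/1080 - 3*log(y - 1)/160 + 3221*log(y + 7)/32480 - 727*log(y**2 + 9)/31320 - 1049*atan(y/3)/15660 + C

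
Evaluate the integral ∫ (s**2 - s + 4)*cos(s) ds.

s**2*sin(s) - s*sin(s) + 2*s*cos(s) + 2*sin(s) - cos(s) + C

Use integration by parts with u = s**2 - s + 4, dv = cos(s) ds, so v = sin(s).
Apply parts 2 times (tabular method): alternate signs, differentiate u down to 0, integrate dv up.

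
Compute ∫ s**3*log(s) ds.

s**4*log(s)/4 - s**4/16 + C

Use integration by parts with u = log(s), dv = s**3 ds.
Then du = 1/s ds and v = s**4/4.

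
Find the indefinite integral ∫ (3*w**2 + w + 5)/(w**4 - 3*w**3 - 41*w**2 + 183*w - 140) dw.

Factor the denominator: (w - 5)*(w - 4)*(w - 1)*(w + 7).
Partial-fraction decomposition: -145/(1056*(w + 7)) + 3/(32*(w - 1)) - 19/(11*(w - 4)) + 85/(48*(w - 5)).
Integrate each term: A/(w−a) contributes A·log|w−a|.

85*log(w - 5)/48 - 19*log(w - 4)/11 + 3*log(w - 1)/32 - 145*log(w + 7)/1056 + C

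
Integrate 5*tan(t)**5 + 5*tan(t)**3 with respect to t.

Let u = tan(t), so du = (tan(t)**2 + 1) dt.
Rewriting, the integral becomes 5·∫ u^3 du = 5·u^4/4.
Substituting back, u = tan(t).

5*tan(t)**4/4 + C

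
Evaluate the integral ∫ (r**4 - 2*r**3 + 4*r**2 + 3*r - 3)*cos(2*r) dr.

r**4*sin(2*r)/2 - r**3*sin(2*r) + r**3*cos(2*r) + r**2*sin(2*r)/2 - 3*r**2*cos(2*r)/2 + 3*r*sin(2*r) + r*cos(2*r)/2 - 7*sin(2*r)/4 + 3*cos(2*r)/2 + C

Use integration by parts with u = r**4 - 2*r**3 + 4*r**2 + 3*r - 3, dv = cos(2*r) dr, so v = sin(2*r)/2.
Apply parts 4 times (tabular method): alternate signs, differentiate u down to 0, integrate dv up.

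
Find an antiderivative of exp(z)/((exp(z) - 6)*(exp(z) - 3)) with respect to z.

log(exp(z) - 6)/3 - log(exp(z) - 3)/3 + C

Let u = e^z, du = e^z dz.
The integral becomes ∫ du/((u-6)(u-3)); decompose into partial fractions.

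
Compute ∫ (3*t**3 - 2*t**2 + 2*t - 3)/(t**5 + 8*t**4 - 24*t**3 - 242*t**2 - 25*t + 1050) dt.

Factor the denominator: (t - 5)*(t - 2)*(t + 3)*(t + 5)*(t + 7).
Partial-fraction decomposition: -143/(108*(t + 7)) + 219/(140*(t + 5)) - 27/(80*(t + 3)) - 17/(945*(t - 2)) + 83/(720*(t - 5)).
Integrate each term: A/(t−a) contributes A·log|t−a|.

83*log(t - 5)/720 - 17*log(t - 2)/945 - 27*log(t + 3)/80 + 219*log(t + 5)/140 - 143*log(t + 7)/108 + C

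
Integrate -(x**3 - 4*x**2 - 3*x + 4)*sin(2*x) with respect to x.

x**3*cos(2*x)/2 - 3*x**2*sin(2*x)/4 - 2*x**2*cos(2*x) + 2*x*sin(2*x) - 9*x*cos(2*x)/4 + 9*sin(2*x)/8 + 3*cos(2*x) + C

Use integration by parts with u = x**3 - 4*x**2 - 3*x + 4, dv = -sin(2*x) dx, so v = cos(2*x)/2.
Apply parts 3 times (tabular method): alternate signs, differentiate u down to 0, integrate dv up.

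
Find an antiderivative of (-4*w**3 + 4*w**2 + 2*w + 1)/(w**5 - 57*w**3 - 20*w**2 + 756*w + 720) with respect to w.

Factor the denominator: (w - 6)*(w - 5)*(w + 1)*(w + 4)*(w + 6).
Partial-fraction decomposition: 997/(1320*(w + 6)) - 313/(540*(w + 4)) + 1/(90*(w + 1)) + 389/(594*(w - 5)) - 101/(120*(w - 6)).
Integrate each term: A/(w−a) contributes A·log|w−a|.

-101*log(w - 6)/120 + 389*log(w - 5)/594 + log(w + 1)/90 - 313*log(w + 4)/540 + 997*log(w + 6)/1320 + C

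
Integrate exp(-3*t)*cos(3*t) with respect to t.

exp(-3*t)*sin(3*t)/6 - exp(-3*t)*cos(3*t)/6 + C

Let I denote the integral. Integrate by parts with u = cos(3*t), dv = exp(-3*t) dt, so v = -exp(-3*t)/3: I = -exp(-3*t)*cos(3*t)/3 − ∫ exp(-3*t)*sin(3*t) dt.
Apply parts again with u = sin(3*t), dv = exp(-3*t) dt: ∫ exp(-3*t)*sin(3*t) dt = -exp(-3*t)*sin(3*t)/3 + I. Substituting back brings back I: I = exp(-3*t)*sin(3*t)/3 - exp(-3*t)*cos(3*t)/3 − I.
Solving for I: (1 + 1)·I equals the remaining terms, so I = (1/2)·(exp(-3*t)*sin(3*t)/3 - exp(-3*t)*cos(3*t)/3).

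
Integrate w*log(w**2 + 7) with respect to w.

w**2*log(w**2 + 7)/2 - w**2/2 + 7*log(w**2 + 7)/2 + C

Let u = w**2 + 7, so du = (2*w) dw.
The integral becomes (1/2)·∫ log(u) du; integrate by parts with u′=log(u), dv′=du.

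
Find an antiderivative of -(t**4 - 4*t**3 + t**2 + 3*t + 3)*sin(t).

Use integration by parts with u = t**4 - 4*t**3 + t**2 + 3*t + 3, dv = -sin(t) dt, so v = cos(t).
Apply parts 4 times (tabular method): alternate signs, differentiate u down to 0, integrate dv up.

t**4*cos(t) - 4*t**3*sin(t) - 4*t**3*cos(t) + 12*t**2*sin(t) - 11*t**2*cos(t) + 22*t*sin(t) + 27*t*cos(t) - 27*sin(t) + 25*cos(t) + C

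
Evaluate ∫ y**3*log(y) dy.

Use integration by parts with u = log(y), dv = y**3 dy.
Then du = 1/y dy and v = y**4/4.

y**4*log(y)/4 - y**4/16 + C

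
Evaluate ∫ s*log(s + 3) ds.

s**2*log(s + 3)/2 - s**2/4 + 3*s/2 - 9*log(s + 3)/2 + C

Use integration by parts with u = log(s + 3), dv = s ds.
Then du = 1/(s + 3) ds and v = s**2/2.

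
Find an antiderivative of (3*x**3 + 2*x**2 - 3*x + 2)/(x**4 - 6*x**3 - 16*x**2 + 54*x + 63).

277*log(x - 7)/80 - 23*log(x - 3)/24 + log(x + 1)/16 + 13*log(x + 3)/30 + C

Factor the denominator: (x - 7)*(x - 3)*(x + 1)*(x + 3).
Partial-fraction decomposition: 13/(30*(x + 3)) + 1/(16*(x + 1)) - 23/(24*(x - 3)) + 277/(80*(x - 7)).
Integrate each term: A/(x−a) contributes A·log|x−a|.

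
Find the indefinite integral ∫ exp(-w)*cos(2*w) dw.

Let I denote the integral. Integrate by parts with u = cos(2*w), dv = exp(-w) dw, so v = -exp(-w): I = -exp(-w)*cos(2*w) − 2·∫ exp(-w)*sin(2*w) dw.
Apply parts again with u = sin(2*w), dv = exp(-w) dw: ∫ exp(-w)*sin(2*w) dw = -exp(-w)*sin(2*w) + 2·I. Substituting back brings back I: I = 2*exp(-w)*sin(2*w) - exp(-w)*cos(2*w) − 4·I.
Solving for I: (1 + 4)·I equals the remaining terms, so I = (1/5)·(2*exp(-w)*sin(2*w) - exp(-w)*cos(2*w)).

2*exp(-w)*sin(2*w)/5 - exp(-w)*cos(2*w)/5 + C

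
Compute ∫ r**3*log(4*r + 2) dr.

r**4*log(4*r + 2)/4 - r**4/16 + r**3/24 - r**2/32 + r/32 - log(2*r + 1)/64 + C

Use integration by parts with u = log(4*r + 2), dv = r**3 dr.
Then du = 4/(4*r + 2) dr and v = r**4/4.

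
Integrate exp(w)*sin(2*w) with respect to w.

exp(w)*sin(2*w)/5 - 2*exp(w)*cos(2*w)/5 + C

Let I denote the integral. Integrate by parts with u = sin(2*w), dv = exp(w) dw, so v = exp(w): I = exp(w)*sin(2*w) − 2·∫ exp(w)*cos(2*w) dw.
Apply parts again with u = cos(2*w), dv = exp(w) dw: ∫ exp(w)*cos(2*w) dw = exp(w)*cos(2*w) + 2·I. Substituting back brings back I: I = exp(w)*sin(2*w) - 2*exp(w)*cos(2*w) − 4·I.
Solving for I: (1 + 4)·I equals the remaining terms, so I = (1/5)·(exp(w)*sin(2*w) - 2*exp(w)*cos(2*w)).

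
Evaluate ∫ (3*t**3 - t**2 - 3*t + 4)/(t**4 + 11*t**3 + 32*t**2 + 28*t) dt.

log(t)/7 - 79*log(t + 2)/25 + 1053*log(t + 7)/175 - 9/(5*t + 10) + C

Factor the denominator: t*(t + 2)**2*(t + 7).
Partial-fraction decomposition: 1053/(175*(t + 7)) - 79/(25*(t + 2)) + 9/(5*(t + 2)**2) + 1/(7*t).
Integrate each term; A/(t−a) gives A·log|t−a|; A/(t−a)² gives −A/(t−a).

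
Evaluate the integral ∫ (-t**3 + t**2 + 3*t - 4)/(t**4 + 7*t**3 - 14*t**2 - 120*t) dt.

Factor the denominator: t*(t - 4)*(t + 5)*(t + 6).
Partial-fraction decomposition: -23/(6*(t + 6)) + 131/(45*(t + 5)) - 1/(9*(t - 4)) + 1/(30*t).
Integrate each term: A/(t−a) contributes A·log|t−a|.

log(t)/30 - log(t - 4)/9 + 131*log(t + 5)/45 - 23*log(t + 6)/6 + C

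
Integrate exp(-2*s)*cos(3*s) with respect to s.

Let I denote the integral. Integrate by parts with u = cos(3*s), dv = exp(-2*s) ds, so v = -exp(-2*s)/2: I = -exp(-2*s)*cos(3*s)/2 − (3/2)·∫ exp(-2*s)*sin(3*s) ds.
Apply parts again with u = sin(3*s), dv = exp(-2*s) ds: ∫ exp(-2*s)*sin(3*s) ds = -exp(-2*s)*sin(3*s)/2 + (3/2)·I. Substituting back brings back I: I = 3*exp(-2*s)*sin(3*s)/4 - exp(-2*s)*cos(3*s)/2 − (9/4)·I.
Solving for I: (1 + 9/4)·I equals the remaining terms, so I = (4/13)·(3*exp(-2*s)*sin(3*s)/4 - exp(-2*s)*cos(3*s)/2).

3*exp(-2*s)*sin(3*s)/13 - 2*exp(-2*s)*cos(3*s)/13 + C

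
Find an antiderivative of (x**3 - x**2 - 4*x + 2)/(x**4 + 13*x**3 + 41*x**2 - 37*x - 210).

-2*log(x - 2)/315 + 11*log(x + 3)/20 - 32*log(x + 5)/7 + 181*log(x + 7)/36 + C

Factor the denominator: (x - 2)*(x + 3)*(x + 5)*(x + 7).
Partial-fraction decomposition: 181/(36*(x + 7)) - 32/(7*(x + 5)) + 11/(20*(x + 3)) - 2/(315*(x - 2)).
Integrate each term: A/(x−a) contributes A·log|x−a|.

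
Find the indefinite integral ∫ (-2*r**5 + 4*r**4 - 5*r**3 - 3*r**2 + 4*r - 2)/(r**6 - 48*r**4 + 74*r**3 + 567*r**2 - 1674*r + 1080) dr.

Factor the denominator: (r - 4)*(r - 3)**2*(r - 1)*(r + 5)*(r + 6).
Partial-fraction decomposition: -10841/(2835*(r + 6)) + 4639/(1728*(r + 5)) + 1/(126*(r - 1)) + 21955/(5184*(r - 3)) + 157/(72*(r - 3)**2) - 689/(135*(r - 4)).
Integrate each term; A/(r−a) gives A·log|r−a|; A/(r−a)² gives −A/(r−a).

-689*log(r - 4)/135 + 21955*log(r - 3)/5184 + log(r - 1)/126 + 4639*log(r + 5)/1728 - 10841*log(r + 6)/2835 - 157/(72*r - 216) + C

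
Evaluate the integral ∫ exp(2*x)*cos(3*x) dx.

3*exp(2*x)*sin(3*x)/13 + 2*exp(2*x)*cos(3*x)/13 + C

Let I denote the integral. Integrate by parts with u = cos(3*x), dv = exp(2*x) dx, so v = exp(2*x)/2: I = exp(2*x)*cos(3*x)/2 + (3/2)·∫ exp(2*x)*sin(3*x) dx.
Apply parts again with u = sin(3*x), dv = exp(2*x) dx: ∫ exp(2*x)*sin(3*x) dx = exp(2*x)*sin(3*x)/2 − (3/2)·I. Substituting back brings back I: I = 3*exp(2*x)*sin(3*x)/4 + exp(2*x)*cos(3*x)/2 − (9/4)·I.
Solving for I: (1 + 9/4)·I equals the remaining terms, so I = (4/13)·(3*exp(2*x)*sin(3*x)/4 + exp(2*x)*cos(3*x)/2).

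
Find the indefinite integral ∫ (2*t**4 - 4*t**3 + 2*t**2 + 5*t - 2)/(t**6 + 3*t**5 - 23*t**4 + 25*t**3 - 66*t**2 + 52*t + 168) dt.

Factor the denominator: (t - 3)*(t - 2)*(t + 1)*(t + 7)*(t**2 + 4).
Partial-fraction decomposition: (433*t + 467)/(3445*(t**2 + 4)) - 1247/(5724*(t + 7)) + 1/(360*(t + 1)) - 2/(27*(t - 2)) + 17/(104*(t - 3)).
Integrate each term; A/(t−a) gives A·log|t−a|; the (Bt+D)/(t²+p²) term gives a log and an atan.

17*log(t - 3)/104 - 2*log(t - 2)/27 + log(t + 1)/360 - 1247*log(t + 7)/5724 + 433*log(t**2 + 4)/6890 + 467*atan(t/2)/6890 + C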